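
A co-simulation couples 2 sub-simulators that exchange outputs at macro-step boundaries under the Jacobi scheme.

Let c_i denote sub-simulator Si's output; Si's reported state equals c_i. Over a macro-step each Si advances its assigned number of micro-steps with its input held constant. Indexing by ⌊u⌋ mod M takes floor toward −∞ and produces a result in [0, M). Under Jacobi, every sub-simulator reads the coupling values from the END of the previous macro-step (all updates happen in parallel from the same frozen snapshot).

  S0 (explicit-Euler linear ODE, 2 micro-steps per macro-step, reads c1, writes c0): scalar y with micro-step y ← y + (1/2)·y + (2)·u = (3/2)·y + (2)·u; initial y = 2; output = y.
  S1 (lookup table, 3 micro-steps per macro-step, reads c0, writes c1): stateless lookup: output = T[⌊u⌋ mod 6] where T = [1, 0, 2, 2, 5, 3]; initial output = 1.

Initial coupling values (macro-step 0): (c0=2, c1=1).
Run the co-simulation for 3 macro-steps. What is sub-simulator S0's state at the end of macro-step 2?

macro 1: S0 reads c1=1 → after 2×micro: 19/2; S1 reads c0=2 → after 3×micro: 2 ⇒ (c0=19/2, c1=2)
macro 2: S0 reads c1=2 → after 2×micro: 251/8; S1 reads c0=19/2 → after 3×micro: 2 ⇒ (c0=251/8, c1=2)
macro 3: S0 reads c1=2 → after 2×micro: 2579/32; S1 reads c0=251/8 → after 3×micro: 0 ⇒ (c0=2579/32, c1=0)

S0 state at macro-step 2 = 251/8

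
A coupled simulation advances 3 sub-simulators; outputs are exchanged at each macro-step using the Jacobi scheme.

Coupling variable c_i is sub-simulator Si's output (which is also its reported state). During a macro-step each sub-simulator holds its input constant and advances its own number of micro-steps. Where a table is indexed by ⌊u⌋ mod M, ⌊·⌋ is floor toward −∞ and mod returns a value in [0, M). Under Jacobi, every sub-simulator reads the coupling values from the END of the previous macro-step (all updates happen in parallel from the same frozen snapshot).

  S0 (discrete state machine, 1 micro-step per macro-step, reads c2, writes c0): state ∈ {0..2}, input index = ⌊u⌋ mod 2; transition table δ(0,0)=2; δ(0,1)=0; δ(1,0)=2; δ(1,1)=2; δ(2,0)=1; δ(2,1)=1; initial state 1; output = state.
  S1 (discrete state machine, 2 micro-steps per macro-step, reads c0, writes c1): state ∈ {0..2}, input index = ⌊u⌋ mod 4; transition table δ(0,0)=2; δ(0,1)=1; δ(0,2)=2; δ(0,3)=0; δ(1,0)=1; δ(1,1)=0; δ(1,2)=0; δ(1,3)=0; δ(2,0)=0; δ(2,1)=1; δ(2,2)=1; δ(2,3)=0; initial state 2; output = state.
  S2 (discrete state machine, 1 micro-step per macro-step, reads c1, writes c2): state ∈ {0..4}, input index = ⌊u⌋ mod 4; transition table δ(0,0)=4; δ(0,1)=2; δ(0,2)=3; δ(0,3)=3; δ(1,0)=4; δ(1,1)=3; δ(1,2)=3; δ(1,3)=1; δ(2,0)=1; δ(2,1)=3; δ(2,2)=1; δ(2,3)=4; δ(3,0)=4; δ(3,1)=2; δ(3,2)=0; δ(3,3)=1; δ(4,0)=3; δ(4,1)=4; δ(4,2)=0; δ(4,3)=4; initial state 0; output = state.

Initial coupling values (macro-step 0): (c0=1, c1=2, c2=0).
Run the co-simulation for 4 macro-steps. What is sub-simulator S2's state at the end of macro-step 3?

S2 state at macro-step 3 = 4

macro 1: S0 reads c2=0 → after 1×micro: 2; S1 reads c0=1 → after 2×micro: 0; S2 reads c1=2 → after 1×micro: 3 ⇒ (c0=2, c1=0, c2=3)
macro 2: S0 reads c2=3 → after 1×micro: 1; S1 reads c0=2 → after 2×micro: 1; S2 reads c1=0 → after 1×micro: 4 ⇒ (c0=1, c1=1, c2=4)
macro 3: S0 reads c2=4 → after 1×micro: 2; S1 reads c0=1 → after 2×micro: 1; S2 reads c1=1 → after 1×micro: 4 ⇒ (c0=2, c1=1, c2=4)
macro 4: S0 reads c2=4 → after 1×micro: 1; S1 reads c0=2 → after 2×micro: 2; S2 reads c1=1 → after 1×micro: 4 ⇒ (c0=1, c1=2, c2=4)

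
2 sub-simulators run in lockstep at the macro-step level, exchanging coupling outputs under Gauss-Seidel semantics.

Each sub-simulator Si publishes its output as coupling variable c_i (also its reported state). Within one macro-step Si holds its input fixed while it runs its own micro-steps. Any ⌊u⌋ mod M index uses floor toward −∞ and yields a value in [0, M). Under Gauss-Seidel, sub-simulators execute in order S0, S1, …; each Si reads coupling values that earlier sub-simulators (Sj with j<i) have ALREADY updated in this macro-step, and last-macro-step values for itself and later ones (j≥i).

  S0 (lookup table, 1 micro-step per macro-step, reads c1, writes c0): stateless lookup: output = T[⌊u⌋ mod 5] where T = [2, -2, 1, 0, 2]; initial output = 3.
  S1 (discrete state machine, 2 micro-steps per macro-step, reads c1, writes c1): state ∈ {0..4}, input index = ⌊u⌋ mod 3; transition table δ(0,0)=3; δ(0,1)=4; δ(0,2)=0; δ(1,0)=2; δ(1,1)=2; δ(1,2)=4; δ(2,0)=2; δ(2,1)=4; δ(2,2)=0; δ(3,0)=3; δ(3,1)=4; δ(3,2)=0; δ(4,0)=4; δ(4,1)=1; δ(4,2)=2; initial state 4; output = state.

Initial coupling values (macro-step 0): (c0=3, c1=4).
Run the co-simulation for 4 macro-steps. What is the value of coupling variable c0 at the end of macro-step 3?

c0 at macro-step 3 = 2

macro 1: S0 reads c1=4 → after 1×micro: 2; S1 reads c1=4 → after 2×micro: 2 ⇒ (c0=2, c1=2)
macro 2: S0 reads c1=2 → after 1×micro: 1; S1 reads c1=2 → after 2×micro: 0 ⇒ (c0=1, c1=0)
macro 3: S0 reads c1=0 → after 1×micro: 2; S1 reads c1=0 → after 2×micro: 3 ⇒ (c0=2, c1=3)
macro 4: S0 reads c1=3 → after 1×micro: 0; S1 reads c1=3 → after 2×micro: 3 ⇒ (c0=0, c1=3)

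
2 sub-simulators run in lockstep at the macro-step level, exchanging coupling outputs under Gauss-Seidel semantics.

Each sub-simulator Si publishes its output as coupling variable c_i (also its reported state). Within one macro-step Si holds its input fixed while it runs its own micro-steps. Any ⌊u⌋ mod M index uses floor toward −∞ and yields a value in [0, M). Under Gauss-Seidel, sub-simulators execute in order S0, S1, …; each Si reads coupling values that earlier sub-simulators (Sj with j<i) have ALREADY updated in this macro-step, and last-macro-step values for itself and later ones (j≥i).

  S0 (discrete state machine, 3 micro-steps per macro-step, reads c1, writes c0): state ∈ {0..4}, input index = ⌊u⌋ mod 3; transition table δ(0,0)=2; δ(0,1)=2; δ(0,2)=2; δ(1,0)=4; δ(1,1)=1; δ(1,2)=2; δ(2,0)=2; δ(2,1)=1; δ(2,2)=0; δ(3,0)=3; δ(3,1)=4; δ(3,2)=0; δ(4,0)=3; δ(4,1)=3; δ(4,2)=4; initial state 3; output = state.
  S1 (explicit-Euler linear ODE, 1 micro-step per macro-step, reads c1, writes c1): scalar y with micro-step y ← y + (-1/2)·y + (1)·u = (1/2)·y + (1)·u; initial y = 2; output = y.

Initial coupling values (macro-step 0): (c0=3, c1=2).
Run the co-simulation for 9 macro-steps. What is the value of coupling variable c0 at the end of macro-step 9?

macro 1: S0 reads c1=2 → after 3×micro: 0; S1 reads c1=2 → after 1×micro: 3 ⇒ (c0=0, c1=3)
macro 2: S0 reads c1=3 → after 3×micro: 2; S1 reads c1=3 → after 1×micro: 9/2 ⇒ (c0=2, c1=9/2)
macro 3: S0 reads c1=9/2 → after 3×micro: 1; S1 reads c1=9/2 → after 1×micro: 27/4 ⇒ (c0=1, c1=27/4)
macro 4: S0 reads c1=27/4 → after 3×micro: 3; S1 reads c1=27/4 → after 1×micro: 81/8 ⇒ (c0=3, c1=81/8)
macro 5: S0 reads c1=81/8 → after 3×micro: 4; S1 reads c1=81/8 → after 1×micro: 243/16 ⇒ (c0=4, c1=243/16)
macro 6: S0 reads c1=243/16 → after 3×micro: 3; S1 reads c1=243/16 → after 1×micro: 729/32 ⇒ (c0=3, c1=729/32)
macro 7: S0 reads c1=729/32 → after 3×micro: 4; S1 reads c1=729/32 → after 1×micro: 2187/64 ⇒ (c0=4, c1=2187/64)
macro 8: S0 reads c1=2187/64 → after 3×micro: 3; S1 reads c1=2187/64 → after 1×micro: 6561/128 ⇒ (c0=3, c1=6561/128)
macro 9: S0 reads c1=6561/128 → after 3×micro: 3; S1 reads c1=6561/128 → after 1×micro: 19683/256 ⇒ (c0=3, c1=19683/256)

c0 at macro-step 9 = 3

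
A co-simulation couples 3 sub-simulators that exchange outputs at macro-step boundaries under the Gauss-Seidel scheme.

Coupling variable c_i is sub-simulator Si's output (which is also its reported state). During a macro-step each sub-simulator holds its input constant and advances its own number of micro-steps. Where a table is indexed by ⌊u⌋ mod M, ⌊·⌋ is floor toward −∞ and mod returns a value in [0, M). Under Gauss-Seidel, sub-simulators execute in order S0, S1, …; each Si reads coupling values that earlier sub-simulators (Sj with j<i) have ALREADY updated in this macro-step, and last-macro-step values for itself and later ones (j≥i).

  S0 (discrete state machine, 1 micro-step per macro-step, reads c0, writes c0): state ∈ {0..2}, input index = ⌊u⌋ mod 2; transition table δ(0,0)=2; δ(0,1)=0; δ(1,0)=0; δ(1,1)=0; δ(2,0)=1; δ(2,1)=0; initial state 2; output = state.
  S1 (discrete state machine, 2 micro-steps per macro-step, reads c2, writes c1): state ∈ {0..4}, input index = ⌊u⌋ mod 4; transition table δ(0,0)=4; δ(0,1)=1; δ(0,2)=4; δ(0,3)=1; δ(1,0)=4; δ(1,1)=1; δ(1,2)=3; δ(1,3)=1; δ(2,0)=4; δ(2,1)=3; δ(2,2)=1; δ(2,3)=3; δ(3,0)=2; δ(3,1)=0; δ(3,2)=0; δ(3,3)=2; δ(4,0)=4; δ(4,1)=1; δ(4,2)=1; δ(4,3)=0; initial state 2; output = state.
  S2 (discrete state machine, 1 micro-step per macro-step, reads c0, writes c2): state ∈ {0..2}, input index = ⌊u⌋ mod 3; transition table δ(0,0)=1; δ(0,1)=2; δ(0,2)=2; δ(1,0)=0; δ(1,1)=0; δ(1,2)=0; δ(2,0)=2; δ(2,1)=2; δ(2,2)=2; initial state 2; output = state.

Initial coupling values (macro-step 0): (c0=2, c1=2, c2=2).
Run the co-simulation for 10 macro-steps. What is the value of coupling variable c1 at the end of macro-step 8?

macro 1: S0 reads c0=2 → after 1×micro: 1; S1 reads c2=2 → after 2×micro: 3; S2 reads c0=1 → after 1×micro: 2 ⇒ (c0=1, c1=3, c2=2)
macro 2: S0 reads c0=1 → after 1×micro: 0; S1 reads c2=2 → after 2×micro: 4; S2 reads c0=0 → after 1×micro: 2 ⇒ (c0=0, c1=4, c2=2)
macro 3: S0 reads c0=0 → after 1×micro: 2; S1 reads c2=2 → after 2×micro: 3; S2 reads c0=2 → after 1×micro: 2 ⇒ (c0=2, c1=3, c2=2)
macro 4: S0 reads c0=2 → after 1×micro: 1; S1 reads c2=2 → after 2×micro: 4; S2 reads c0=1 → after 1×micro: 2 ⇒ (c0=1, c1=4, c2=2)
macro 5: S0 reads c0=1 → after 1×micro: 0; S1 reads c2=2 → after 2×micro: 3; S2 reads c0=0 → after 1×micro: 2 ⇒ (c0=0, c1=3, c2=2)
macro 6: S0 reads c0=0 → after 1×micro: 2; S1 reads c2=2 → after 2×micro: 4; S2 reads c0=2 → after 1×micro: 2 ⇒ (c0=2, c1=4, c2=2)
macro 7: S0 reads c0=2 → after 1×micro: 1; S1 reads c2=2 → after 2×micro: 3; S2 reads c0=1 → after 1×micro: 2 ⇒ (c0=1, c1=3, c2=2)
macro 8: S0 reads c0=1 → after 1×micro: 0; S1 reads c2=2 → after 2×micro: 4; S2 reads c0=0 → after 1×micro: 2 ⇒ (c0=0, c1=4, c2=2)
macro 9: S0 reads c0=0 → after 1×micro: 2; S1 reads c2=2 → after 2×micro: 3; S2 reads c0=2 → after 1×micro: 2 ⇒ (c0=2, c1=3, c2=2)
macro 10: S0 reads c0=2 → after 1×micro: 1; S1 reads c2=2 → after 2×micro: 4; S2 reads c0=1 → after 1×micro: 2 ⇒ (c0=1, c1=4, c2=2)

c1 at macro-step 8 = 4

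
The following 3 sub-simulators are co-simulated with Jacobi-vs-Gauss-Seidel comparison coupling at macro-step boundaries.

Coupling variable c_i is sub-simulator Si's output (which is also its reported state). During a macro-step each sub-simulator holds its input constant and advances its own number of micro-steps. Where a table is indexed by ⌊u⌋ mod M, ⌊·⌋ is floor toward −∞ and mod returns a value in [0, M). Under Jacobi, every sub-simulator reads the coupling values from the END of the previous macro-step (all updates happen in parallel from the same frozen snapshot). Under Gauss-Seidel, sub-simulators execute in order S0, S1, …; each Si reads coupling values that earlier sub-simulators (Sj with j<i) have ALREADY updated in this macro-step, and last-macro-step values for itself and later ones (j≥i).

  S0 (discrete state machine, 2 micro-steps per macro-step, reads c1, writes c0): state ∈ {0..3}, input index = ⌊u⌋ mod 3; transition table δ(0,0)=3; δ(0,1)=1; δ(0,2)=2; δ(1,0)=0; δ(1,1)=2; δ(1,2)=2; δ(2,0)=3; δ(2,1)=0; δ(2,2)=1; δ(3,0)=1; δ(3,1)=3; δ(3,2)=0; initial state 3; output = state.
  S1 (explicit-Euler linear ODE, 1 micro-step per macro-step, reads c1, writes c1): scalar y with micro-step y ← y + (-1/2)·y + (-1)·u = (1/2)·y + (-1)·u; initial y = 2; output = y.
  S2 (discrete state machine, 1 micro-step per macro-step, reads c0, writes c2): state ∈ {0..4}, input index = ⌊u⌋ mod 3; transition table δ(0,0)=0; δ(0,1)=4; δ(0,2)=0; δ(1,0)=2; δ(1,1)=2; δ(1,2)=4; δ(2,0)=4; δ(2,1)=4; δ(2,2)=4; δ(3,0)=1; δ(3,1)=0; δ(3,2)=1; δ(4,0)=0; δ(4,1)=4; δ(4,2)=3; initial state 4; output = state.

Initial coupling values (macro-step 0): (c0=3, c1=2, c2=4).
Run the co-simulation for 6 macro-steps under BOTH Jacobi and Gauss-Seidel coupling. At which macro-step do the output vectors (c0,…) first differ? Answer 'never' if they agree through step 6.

[Jacobi] macro 1: S0 reads c1=2 → after 2×micro: 2; S1 reads c1=2 → after 1×micro: -1; S2 reads c0=3 → after 1×micro: 0 ⇒ (c0=2, c1=-1, c2=0)
[Jacobi] macro 2: S0 reads c1=-1 → after 2×micro: 2; S1 reads c1=-1 → after 1×micro: 1/2; S2 reads c0=2 → after 1×micro: 0 ⇒ (c0=2, c1=1/2, c2=0)
[Jacobi] macro 3: S0 reads c1=1/2 → after 2×micro: 1; S1 reads c1=1/2 → after 1×micro: -1/4; S2 reads c0=2 → after 1×micro: 0 ⇒ (c0=1, c1=-1/4, c2=0)
[Jacobi] macro 4: S0 reads c1=-1/4 → after 2×micro: 1; S1 reads c1=-1/4 → after 1×micro: 1/8; S2 reads c0=1 → after 1×micro: 4 ⇒ (c0=1, c1=1/8, c2=4)
[Jacobi] macro 5: S0 reads c1=1/8 → after 2×micro: 3; S1 reads c1=1/8 → after 1×micro: -1/16; S2 reads c0=1 → after 1×micro: 4 ⇒ (c0=3, c1=-1/16, c2=4)
[Jacobi] macro 6: S0 reads c1=-1/16 → after 2×micro: 2; S1 reads c1=-1/16 → after 1×micro: 1/32; S2 reads c0=3 → after 1×micro: 0 ⇒ (c0=2, c1=1/32, c2=0)
[Gauss-Seidel] macro 1: S0 reads c1=2 → after 2×micro: 2; S1 reads c1=2 → after 1×micro: -1; S2 reads c0=2 → after 1×micro: 3 ⇒ (c0=2, c1=-1, c2=3)
[Gauss-Seidel] macro 2: S0 reads c1=-1 → after 2×micro: 2; S1 reads c1=-1 → after 1×micro: 1/2; S2 reads c0=2 → after 1×micro: 1 ⇒ (c0=2, c1=1/2, c2=1)
[Gauss-Seidel] macro 3: S0 reads c1=1/2 → after 2×micro: 1; S1 reads c1=1/2 → after 1×micro: -1/4; S2 reads c0=1 → after 1×micro: 2 ⇒ (c0=1, c1=-1/4, c2=2)
[Gauss-Seidel] macro 4: S0 reads c1=-1/4 → after 2×micro: 1; S1 reads c1=-1/4 → after 1×micro: 1/8; S2 reads c0=1 → after 1×micro: 4 ⇒ (c0=1, c1=1/8, c2=4)
[Gauss-Seidel] macro 5: S0 reads c1=1/8 → after 2×micro: 3; S1 reads c1=1/8 → after 1×micro: -1/16; S2 reads c0=3 → after 1×micro: 0 ⇒ (c0=3, c1=-1/16, c2=0)
[Gauss-Seidel] macro 6: S0 reads c1=-1/16 → after 2×micro: 2; S1 reads c1=-1/16 → after 1×micro: 1/32; S2 reads c0=2 → after 1×micro: 0 ⇒ (c0=2, c1=1/32, c2=0)

first divergence at macro-step: 1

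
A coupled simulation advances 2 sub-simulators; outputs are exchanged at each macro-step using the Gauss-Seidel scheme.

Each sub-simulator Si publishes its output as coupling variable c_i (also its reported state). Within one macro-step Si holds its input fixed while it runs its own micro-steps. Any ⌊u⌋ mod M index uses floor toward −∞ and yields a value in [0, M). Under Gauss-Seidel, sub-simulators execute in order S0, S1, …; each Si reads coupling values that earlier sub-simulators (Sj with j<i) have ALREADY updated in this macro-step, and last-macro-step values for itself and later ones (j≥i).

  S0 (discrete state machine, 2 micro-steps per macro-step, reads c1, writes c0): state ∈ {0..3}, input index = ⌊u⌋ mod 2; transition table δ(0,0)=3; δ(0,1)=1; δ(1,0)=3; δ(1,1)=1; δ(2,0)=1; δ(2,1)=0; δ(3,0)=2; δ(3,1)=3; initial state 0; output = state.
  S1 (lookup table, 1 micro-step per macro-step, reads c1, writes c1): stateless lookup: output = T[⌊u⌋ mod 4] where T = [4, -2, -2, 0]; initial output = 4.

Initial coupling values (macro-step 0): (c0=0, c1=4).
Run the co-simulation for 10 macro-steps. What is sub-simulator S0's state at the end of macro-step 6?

macro 1: S0 reads c1=4 → after 2×micro: 2; S1 reads c1=4 → after 1×micro: 4 ⇒ (c0=2, c1=4)
macro 2: S0 reads c1=4 → after 2×micro: 3; S1 reads c1=4 → after 1×micro: 4 ⇒ (c0=3, c1=4)
macro 3: S0 reads c1=4 → after 2×micro: 1; S1 reads c1=4 → after 1×micro: 4 ⇒ (c0=1, c1=4)
macro 4: S0 reads c1=4 → after 2×micro: 2; S1 reads c1=4 → after 1×micro: 4 ⇒ (c0=2, c1=4)
macro 5: S0 reads c1=4 → after 2×micro: 3; S1 reads c1=4 → after 1×micro: 4 ⇒ (c0=3, c1=4)
macro 6: S0 reads c1=4 → after 2×micro: 1; S1 reads c1=4 → after 1×micro: 4 ⇒ (c0=1, c1=4)
macro 7: S0 reads c1=4 → after 2×micro: 2; S1 reads c1=4 → after 1×micro: 4 ⇒ (c0=2, c1=4)
macro 8: S0 reads c1=4 → after 2×micro: 3; S1 reads c1=4 → after 1×micro: 4 ⇒ (c0=3, c1=4)
macro 9: S0 reads c1=4 → after 2×micro: 1; S1 reads c1=4 → after 1×micro: 4 ⇒ (c0=1, c1=4)
macro 10: S0 reads c1=4 → after 2×micro: 2; S1 reads c1=4 → after 1×micro: 4 ⇒ (c0=2, c1=4)

S0 state at macro-step 6 = 1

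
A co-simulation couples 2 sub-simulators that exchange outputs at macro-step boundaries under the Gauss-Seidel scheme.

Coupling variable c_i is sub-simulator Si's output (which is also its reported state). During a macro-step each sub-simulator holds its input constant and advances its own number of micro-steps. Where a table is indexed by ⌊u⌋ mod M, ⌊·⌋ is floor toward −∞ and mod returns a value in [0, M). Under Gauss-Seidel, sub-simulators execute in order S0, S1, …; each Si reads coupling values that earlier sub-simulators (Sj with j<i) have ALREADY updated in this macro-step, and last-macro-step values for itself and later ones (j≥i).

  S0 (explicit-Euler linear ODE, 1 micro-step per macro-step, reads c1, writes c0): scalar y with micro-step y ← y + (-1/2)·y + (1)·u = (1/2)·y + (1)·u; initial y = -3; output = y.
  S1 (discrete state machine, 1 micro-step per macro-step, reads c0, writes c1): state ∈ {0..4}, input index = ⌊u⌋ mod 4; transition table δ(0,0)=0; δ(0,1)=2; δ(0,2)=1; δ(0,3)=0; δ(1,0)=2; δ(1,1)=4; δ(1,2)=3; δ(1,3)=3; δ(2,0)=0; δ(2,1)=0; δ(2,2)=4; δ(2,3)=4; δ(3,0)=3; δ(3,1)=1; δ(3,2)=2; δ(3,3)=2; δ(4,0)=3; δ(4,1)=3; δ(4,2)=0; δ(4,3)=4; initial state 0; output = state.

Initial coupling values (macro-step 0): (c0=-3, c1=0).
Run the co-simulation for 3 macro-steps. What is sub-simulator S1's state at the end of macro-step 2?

macro 1: S0 reads c1=0 → after 1×micro: -3/2; S1 reads c0=-3/2 → after 1×micro: 1 ⇒ (c0=-3/2, c1=1)
macro 2: S0 reads c1=1 → after 1×micro: 1/4; S1 reads c0=1/4 → after 1×micro: 2 ⇒ (c0=1/4, c1=2)
macro 3: S0 reads c1=2 → after 1×micro: 17/8; S1 reads c0=17/8 → after 1×micro: 4 ⇒ (c0=17/8, c1=4)

S1 state at macro-step 2 = 2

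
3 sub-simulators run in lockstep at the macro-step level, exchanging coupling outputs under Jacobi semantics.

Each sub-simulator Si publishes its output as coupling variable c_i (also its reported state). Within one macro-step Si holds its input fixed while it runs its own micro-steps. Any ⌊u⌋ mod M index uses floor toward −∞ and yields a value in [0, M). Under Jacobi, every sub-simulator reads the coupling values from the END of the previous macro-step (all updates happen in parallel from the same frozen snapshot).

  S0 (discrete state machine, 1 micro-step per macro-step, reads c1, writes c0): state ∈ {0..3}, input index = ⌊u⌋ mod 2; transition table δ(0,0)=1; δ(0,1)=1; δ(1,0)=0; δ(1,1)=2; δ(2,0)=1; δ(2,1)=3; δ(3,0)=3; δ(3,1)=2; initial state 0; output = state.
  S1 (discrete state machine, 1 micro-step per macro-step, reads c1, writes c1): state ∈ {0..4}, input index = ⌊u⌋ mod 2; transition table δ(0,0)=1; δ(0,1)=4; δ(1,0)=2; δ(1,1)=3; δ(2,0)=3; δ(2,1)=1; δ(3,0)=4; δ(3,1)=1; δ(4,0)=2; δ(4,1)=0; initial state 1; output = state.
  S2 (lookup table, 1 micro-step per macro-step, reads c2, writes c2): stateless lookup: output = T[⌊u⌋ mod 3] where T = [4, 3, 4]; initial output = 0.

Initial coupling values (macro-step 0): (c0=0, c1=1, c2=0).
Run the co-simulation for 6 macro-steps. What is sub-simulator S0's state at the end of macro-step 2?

macro 1: S0 reads c1=1 → after 1×micro: 1; S1 reads c1=1 → after 1×micro: 3; S2 reads c2=0 → after 1×micro: 4 ⇒ (c0=1, c1=3, c2=4)
macro 2: S0 reads c1=3 → after 1×micro: 2; S1 reads c1=3 → after 1×micro: 1; S2 reads c2=4 → after 1×micro: 3 ⇒ (c0=2, c1=1, c2=3)
macro 3: S0 reads c1=1 → after 1×micro: 3; S1 reads c1=1 → after 1×micro: 3; S2 reads c2=3 → after 1×micro: 4 ⇒ (c0=3, c1=3, c2=4)
macro 4: S0 reads c1=3 → after 1×micro: 2; S1 reads c1=3 → after 1×micro: 1; S2 reads c2=4 → after 1×micro: 3 ⇒ (c0=2, c1=1, c2=3)
macro 5: S0 reads c1=1 → after 1×micro: 3; S1 reads c1=1 → after 1×micro: 3; S2 reads c2=3 → after 1×micro: 4 ⇒ (c0=3, c1=3, c2=4)
macro 6: S0 reads c1=3 → after 1×micro: 2; S1 reads c1=3 → after 1×micro: 1; S2 reads c2=4 → after 1×micro: 3 ⇒ (c0=2, c1=1, c2=3)

S0 state at macro-step 2 = 2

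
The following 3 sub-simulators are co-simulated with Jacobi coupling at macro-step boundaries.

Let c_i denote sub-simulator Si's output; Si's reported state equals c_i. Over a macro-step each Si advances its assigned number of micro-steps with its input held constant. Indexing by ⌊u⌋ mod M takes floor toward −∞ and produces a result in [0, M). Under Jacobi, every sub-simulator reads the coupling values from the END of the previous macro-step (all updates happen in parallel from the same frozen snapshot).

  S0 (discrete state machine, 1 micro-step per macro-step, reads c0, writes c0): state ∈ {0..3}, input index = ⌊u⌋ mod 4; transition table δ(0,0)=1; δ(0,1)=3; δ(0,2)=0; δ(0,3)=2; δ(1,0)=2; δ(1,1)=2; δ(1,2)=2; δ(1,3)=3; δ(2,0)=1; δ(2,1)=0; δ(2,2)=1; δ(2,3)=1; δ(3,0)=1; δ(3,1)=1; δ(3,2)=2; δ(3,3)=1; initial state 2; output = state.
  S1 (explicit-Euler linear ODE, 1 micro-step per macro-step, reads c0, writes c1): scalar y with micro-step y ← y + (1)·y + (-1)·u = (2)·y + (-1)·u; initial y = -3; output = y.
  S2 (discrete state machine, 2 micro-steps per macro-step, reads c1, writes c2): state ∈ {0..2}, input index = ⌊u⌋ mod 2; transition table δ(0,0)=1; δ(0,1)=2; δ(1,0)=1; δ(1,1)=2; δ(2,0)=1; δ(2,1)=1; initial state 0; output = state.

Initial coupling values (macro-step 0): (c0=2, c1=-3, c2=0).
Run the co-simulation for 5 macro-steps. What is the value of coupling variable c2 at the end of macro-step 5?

macro 1: S0 reads c0=2 → after 1×micro: 1; S1 reads c0=2 → after 1×micro: -8; S2 reads c1=-3 → after 2×micro: 1 ⇒ (c0=1, c1=-8, c2=1)
macro 2: S0 reads c0=1 → after 1×micro: 2; S1 reads c0=1 → after 1×micro: -17; S2 reads c1=-8 → after 2×micro: 1 ⇒ (c0=2, c1=-17, c2=1)
macro 3: S0 reads c0=2 → after 1×micro: 1; S1 reads c0=2 → after 1×micro: -36; S2 reads c1=-17 → after 2×micro: 1 ⇒ (c0=1, c1=-36, c2=1)
macro 4: S0 reads c0=1 → after 1×micro: 2; S1 reads c0=1 → after 1×micro: -73; S2 reads c1=-36 → after 2×micro: 1 ⇒ (c0=2, c1=-73, c2=1)
macro 5: S0 reads c0=2 → after 1×micro: 1; S1 reads c0=2 → after 1×micro: -148; S2 reads c1=-73 → after 2×micro: 1 ⇒ (c0=1, c1=-148, c2=1)

c2 at macro-step 5 = 1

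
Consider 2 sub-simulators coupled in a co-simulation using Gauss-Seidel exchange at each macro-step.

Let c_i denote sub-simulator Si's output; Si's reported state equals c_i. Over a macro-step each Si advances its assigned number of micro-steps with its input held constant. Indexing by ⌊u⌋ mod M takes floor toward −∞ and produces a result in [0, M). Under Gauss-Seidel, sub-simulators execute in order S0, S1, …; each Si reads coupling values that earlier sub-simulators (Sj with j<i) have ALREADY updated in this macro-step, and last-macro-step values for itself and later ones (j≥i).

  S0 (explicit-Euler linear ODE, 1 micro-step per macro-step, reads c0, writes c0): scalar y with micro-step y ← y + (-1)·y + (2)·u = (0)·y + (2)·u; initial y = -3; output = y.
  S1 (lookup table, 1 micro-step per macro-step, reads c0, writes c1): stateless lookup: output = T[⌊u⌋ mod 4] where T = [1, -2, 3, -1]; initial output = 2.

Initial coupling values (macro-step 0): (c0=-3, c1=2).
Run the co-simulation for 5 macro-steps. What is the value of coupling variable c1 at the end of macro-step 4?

c1 at macro-step 4 = 1

macro 1: S0 reads c0=-3 → after 1×micro: -6; S1 reads c0=-6 → after 1×micro: 3 ⇒ (c0=-6, c1=3)
macro 2: S0 reads c0=-6 → after 1×micro: -12; S1 reads c0=-12 → after 1×micro: 1 ⇒ (c0=-12, c1=1)
macro 3: S0 reads c0=-12 → after 1×micro: -24; S1 reads c0=-24 → after 1×micro: 1 ⇒ (c0=-24, c1=1)
macro 4: S0 reads c0=-24 → after 1×micro: -48; S1 reads c0=-48 → after 1×micro: 1 ⇒ (c0=-48, c1=1)
macro 5: S0 reads c0=-48 → after 1×micro: -96; S1 reads c0=-96 → after 1×micro: 1 ⇒ (c0=-96, c1=1)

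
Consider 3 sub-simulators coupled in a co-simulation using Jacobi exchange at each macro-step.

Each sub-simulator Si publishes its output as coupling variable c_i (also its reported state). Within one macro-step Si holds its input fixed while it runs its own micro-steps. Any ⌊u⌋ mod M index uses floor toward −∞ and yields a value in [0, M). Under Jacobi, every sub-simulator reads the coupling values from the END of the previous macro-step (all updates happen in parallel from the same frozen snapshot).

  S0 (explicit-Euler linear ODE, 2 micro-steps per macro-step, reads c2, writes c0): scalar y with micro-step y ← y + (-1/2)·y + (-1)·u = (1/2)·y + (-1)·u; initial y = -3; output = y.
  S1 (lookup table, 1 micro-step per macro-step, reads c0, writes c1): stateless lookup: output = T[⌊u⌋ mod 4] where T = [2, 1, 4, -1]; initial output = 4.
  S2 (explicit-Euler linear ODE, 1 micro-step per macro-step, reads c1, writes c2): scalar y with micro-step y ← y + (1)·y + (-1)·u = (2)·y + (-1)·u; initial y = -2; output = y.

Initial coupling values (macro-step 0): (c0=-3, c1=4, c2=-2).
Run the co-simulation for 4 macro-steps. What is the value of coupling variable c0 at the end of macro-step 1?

macro 1: S0 reads c2=-2 → after 2×micro: 9/4; S1 reads c0=-3 → after 1×micro: 1; S2 reads c1=4 → after 1×micro: -8 ⇒ (c0=9/4, c1=1, c2=-8)
macro 2: S0 reads c2=-8 → after 2×micro: 201/16; S1 reads c0=9/4 → after 1×micro: 4; S2 reads c1=1 → after 1×micro: -17 ⇒ (c0=201/16, c1=4, c2=-17)
macro 3: S0 reads c2=-17 → after 2×micro: 1833/64; S1 reads c0=201/16 → after 1×micro: 2; S2 reads c1=4 → after 1×micro: -38 ⇒ (c0=1833/64, c1=2, c2=-38)
macro 4: S0 reads c2=-38 → after 2×micro: 16425/256; S1 reads c0=1833/64 → after 1×micro: 2; S2 reads c1=2 → after 1×micro: -78 ⇒ (c0=16425/256, c1=2, c2=-78)

c0 at macro-step 1 = 9/4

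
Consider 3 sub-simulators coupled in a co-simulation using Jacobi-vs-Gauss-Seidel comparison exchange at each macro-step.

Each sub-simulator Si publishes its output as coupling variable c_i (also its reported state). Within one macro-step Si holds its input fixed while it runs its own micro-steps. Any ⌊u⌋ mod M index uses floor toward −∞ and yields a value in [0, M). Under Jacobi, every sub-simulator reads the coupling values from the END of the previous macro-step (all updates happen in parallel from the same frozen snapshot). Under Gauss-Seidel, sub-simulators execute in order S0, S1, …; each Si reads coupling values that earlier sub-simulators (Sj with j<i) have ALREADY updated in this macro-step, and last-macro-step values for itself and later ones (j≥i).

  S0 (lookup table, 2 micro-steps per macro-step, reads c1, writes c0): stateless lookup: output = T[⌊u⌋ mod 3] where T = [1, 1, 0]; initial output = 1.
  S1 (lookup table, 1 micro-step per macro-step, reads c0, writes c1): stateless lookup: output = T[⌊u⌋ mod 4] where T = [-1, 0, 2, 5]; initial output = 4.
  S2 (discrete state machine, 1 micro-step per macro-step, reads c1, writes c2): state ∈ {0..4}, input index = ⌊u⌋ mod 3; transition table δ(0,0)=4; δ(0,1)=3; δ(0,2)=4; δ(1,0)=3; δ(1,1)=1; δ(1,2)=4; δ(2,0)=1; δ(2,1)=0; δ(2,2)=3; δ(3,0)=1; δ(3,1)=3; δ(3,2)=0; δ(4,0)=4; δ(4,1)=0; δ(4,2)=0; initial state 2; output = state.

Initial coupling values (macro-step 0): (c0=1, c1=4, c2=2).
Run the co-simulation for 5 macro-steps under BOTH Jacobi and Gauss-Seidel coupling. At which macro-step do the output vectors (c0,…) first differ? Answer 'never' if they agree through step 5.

[Jacobi] macro 1: S0 reads c1=4 → after 2×micro: 1; S1 reads c0=1 → after 1×micro: 0; S2 reads c1=4 → after 1×micro: 0 ⇒ (c0=1, c1=0, c2=0)
[Jacobi] macro 2: S0 reads c1=0 → after 2×micro: 1; S1 reads c0=1 → after 1×micro: 0; S2 reads c1=0 → after 1×micro: 4 ⇒ (c0=1, c1=0, c2=4)
[Jacobi] macro 3: S0 reads c1=0 → after 2×micro: 1; S1 reads c0=1 → after 1×micro: 0; S2 reads c1=0 → after 1×micro: 4 ⇒ (c0=1, c1=0, c2=4)
[Jacobi] macro 4: S0 reads c1=0 → after 2×micro: 1; S1 reads c0=1 → after 1×micro: 0; S2 reads c1=0 → after 1×micro: 4 ⇒ (c0=1, c1=0, c2=4)
[Jacobi] macro 5: S0 reads c1=0 → after 2×micro: 1; S1 reads c0=1 → after 1×micro: 0; S2 reads c1=0 → after 1×micro: 4 ⇒ (c0=1, c1=0, c2=4)
[Gauss-Seidel] macro 1: S0 reads c1=4 → after 2×micro: 1; S1 reads c0=1 → after 1×micro: 0; S2 reads c1=0 → after 1×micro: 1 ⇒ (c0=1, c1=0, c2=1)
[Gauss-Seidel] macro 2: S0 reads c1=0 → after 2×micro: 1; S1 reads c0=1 → after 1×micro: 0; S2 reads c1=0 → after 1×micro: 3 ⇒ (c0=1, c1=0, c2=3)
[Gauss-Seidel] macro 3: S0 reads c1=0 → after 2×micro: 1; S1 reads c0=1 → after 1×micro: 0; S2 reads c1=0 → after 1×micro: 1 ⇒ (c0=1, c1=0, c2=1)
[Gauss-Seidel] macro 4: S0 reads c1=0 → after 2×micro: 1; S1 reads c0=1 → after 1×micro: 0; S2 reads c1=0 → after 1×micro: 3 ⇒ (c0=1, c1=0, c2=3)
[Gauss-Seidel] macro 5: S0 reads c1=0 → after 2×micro: 1; S1 reads c0=1 → after 1×micro: 0; S2 reads c1=0 → after 1×micro: 1 ⇒ (c0=1, c1=0, c2=1)

first divergence at macro-step: 1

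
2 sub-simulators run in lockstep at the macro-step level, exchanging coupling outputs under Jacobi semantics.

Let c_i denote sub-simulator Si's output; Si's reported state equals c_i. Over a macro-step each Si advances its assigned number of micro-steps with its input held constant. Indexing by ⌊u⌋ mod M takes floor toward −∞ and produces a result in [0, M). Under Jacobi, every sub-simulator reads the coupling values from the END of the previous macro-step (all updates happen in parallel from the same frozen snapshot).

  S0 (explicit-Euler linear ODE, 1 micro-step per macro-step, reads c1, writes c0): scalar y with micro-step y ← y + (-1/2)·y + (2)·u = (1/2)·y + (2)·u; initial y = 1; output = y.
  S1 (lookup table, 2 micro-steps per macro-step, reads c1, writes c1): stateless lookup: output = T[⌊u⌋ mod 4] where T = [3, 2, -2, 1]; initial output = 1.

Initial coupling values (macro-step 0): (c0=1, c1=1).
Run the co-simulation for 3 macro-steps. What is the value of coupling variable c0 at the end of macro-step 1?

macro 1: S0 reads c1=1 → after 1×micro: 5/2; S1 reads c1=1 → after 2×micro: 2 ⇒ (c0=5/2, c1=2)
macro 2: S0 reads c1=2 → after 1×micro: 21/4; S1 reads c1=2 → after 2×micro: -2 ⇒ (c0=21/4, c1=-2)
macro 3: S0 reads c1=-2 → after 1×micro: -11/8; S1 reads c1=-2 → after 2×micro: -2 ⇒ (c0=-11/8, c1=-2)

c0 at macro-step 1 = 5/2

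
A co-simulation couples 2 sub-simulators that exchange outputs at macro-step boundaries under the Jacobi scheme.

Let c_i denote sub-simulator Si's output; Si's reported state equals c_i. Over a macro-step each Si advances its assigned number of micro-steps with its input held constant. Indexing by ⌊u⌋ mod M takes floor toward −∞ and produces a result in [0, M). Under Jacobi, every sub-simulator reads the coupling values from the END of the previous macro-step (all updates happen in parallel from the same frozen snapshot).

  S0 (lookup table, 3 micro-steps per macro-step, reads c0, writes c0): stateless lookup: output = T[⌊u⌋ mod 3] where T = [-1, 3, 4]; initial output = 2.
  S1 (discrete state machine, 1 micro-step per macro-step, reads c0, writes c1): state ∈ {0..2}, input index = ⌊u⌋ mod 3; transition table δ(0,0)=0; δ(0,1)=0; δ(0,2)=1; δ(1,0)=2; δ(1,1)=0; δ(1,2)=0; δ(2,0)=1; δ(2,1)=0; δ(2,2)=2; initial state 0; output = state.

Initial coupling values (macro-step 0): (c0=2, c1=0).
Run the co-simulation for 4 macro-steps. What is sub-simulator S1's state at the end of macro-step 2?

S1 state at macro-step 2 = 0

macro 1: S0 reads c0=2 → after 3×micro: 4; S1 reads c0=2 → after 1×micro: 1 ⇒ (c0=4, c1=1)
macro 2: S0 reads c0=4 → after 3×micro: 3; S1 reads c0=4 → after 1×micro: 0 ⇒ (c0=3, c1=0)
macro 3: S0 reads c0=3 → after 3×micro: -1; S1 reads c0=3 → after 1×micro: 0 ⇒ (c0=-1, c1=0)
macro 4: S0 reads c0=-1 → after 3×micro: 4; S1 reads c0=-1 → after 1×micro: 1 ⇒ (c0=4, c1=1)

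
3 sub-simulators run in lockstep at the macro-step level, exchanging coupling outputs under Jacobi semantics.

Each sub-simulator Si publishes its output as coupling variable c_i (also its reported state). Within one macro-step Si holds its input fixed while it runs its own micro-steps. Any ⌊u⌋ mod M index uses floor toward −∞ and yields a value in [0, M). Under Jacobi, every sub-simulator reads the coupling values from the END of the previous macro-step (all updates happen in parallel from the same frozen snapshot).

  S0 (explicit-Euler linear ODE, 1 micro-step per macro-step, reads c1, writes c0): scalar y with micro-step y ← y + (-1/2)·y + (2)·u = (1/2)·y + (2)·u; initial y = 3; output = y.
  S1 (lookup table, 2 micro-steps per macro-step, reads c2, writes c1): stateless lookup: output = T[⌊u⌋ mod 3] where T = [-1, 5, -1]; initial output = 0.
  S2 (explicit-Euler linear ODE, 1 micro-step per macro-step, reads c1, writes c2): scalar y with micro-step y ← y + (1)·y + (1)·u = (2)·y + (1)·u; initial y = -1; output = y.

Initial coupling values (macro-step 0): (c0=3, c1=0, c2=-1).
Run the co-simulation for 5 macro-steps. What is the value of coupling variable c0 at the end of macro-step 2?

macro 1: S0 reads c1=0 → after 1×micro: 3/2; S1 reads c2=-1 → after 2×micro: -1; S2 reads c1=0 → after 1×micro: -2 ⇒ (c0=3/2, c1=-1, c2=-2)
macro 2: S0 reads c1=-1 → after 1×micro: -5/4; S1 reads c2=-2 → after 2×micro: 5; S2 reads c1=-1 → after 1×micro: -5 ⇒ (c0=-5/4, c1=5, c2=-5)
macro 3: S0 reads c1=5 → after 1×micro: 75/8; S1 reads c2=-5 → after 2×micro: 5; S2 reads c1=5 → after 1×micro: -5 ⇒ (c0=75/8, c1=5, c2=-5)
macro 4: S0 reads c1=5 → after 1×micro: 235/16; S1 reads c2=-5 → after 2×micro: 5; S2 reads c1=5 → after 1×micro: -5 ⇒ (c0=235/16, c1=5, c2=-5)
macro 5: S0 reads c1=5 → after 1×micro: 555/32; S1 reads c2=-5 → after 2×micro: 5; S2 reads c1=5 → after 1×micro: -5 ⇒ (c0=555/32, c1=5, c2=-5)

c0 at macro-step 2 = -5/4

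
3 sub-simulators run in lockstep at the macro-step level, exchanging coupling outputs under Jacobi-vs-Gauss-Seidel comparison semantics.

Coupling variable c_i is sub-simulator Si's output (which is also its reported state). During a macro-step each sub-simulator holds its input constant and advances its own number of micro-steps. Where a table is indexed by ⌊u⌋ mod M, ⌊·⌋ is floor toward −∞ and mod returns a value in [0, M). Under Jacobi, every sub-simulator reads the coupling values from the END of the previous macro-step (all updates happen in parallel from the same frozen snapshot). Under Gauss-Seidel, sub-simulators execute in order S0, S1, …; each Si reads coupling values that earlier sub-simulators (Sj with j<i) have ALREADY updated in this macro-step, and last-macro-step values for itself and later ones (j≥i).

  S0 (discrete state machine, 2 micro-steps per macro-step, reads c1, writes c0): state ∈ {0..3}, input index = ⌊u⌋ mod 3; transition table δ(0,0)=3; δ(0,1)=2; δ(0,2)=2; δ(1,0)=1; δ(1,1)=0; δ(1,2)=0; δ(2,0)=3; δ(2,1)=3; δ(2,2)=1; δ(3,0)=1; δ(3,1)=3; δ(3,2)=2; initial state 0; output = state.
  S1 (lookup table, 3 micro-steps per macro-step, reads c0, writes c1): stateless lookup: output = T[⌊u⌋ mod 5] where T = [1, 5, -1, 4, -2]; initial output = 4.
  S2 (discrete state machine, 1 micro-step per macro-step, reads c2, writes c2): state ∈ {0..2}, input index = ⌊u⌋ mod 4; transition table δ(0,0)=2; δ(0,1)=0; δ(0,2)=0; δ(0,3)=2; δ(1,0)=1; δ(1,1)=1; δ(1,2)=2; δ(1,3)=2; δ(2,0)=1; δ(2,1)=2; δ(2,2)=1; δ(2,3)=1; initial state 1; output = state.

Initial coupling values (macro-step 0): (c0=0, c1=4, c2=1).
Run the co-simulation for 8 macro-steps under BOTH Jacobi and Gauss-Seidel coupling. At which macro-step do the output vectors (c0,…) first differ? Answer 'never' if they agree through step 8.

first divergence at macro-step: 1

[Jacobi] macro 1: S0 reads c1=4 → after 2×micro: 3; S1 reads c0=0 → after 3×micro: 1; S2 reads c2=1 → after 1×micro: 1 ⇒ (c0=3, c1=1, c2=1)
[Jacobi] macro 2: S0 reads c1=1 → after 2×micro: 3; S1 reads c0=3 → after 3×micro: 4; S2 reads c2=1 → after 1×micro: 1 ⇒ (c0=3, c1=4, c2=1)
[Jacobi] macro 3: S0 reads c1=4 → after 2×micro: 3; S1 reads c0=3 → after 3×micro: 4; S2 reads c2=1 → after 1×micro: 1 ⇒ (c0=3, c1=4, c2=1)
[Jacobi] macro 4: S0 reads c1=4 → after 2×micro: 3; S1 reads c0=3 → after 3×micro: 4; S2 reads c2=1 → after 1×micro: 1 ⇒ (c0=3, c1=4, c2=1)
[Jacobi] macro 5: S0 reads c1=4 → after 2×micro: 3; S1 reads c0=3 → after 3×micro: 4; S2 reads c2=1 → after 1×micro: 1 ⇒ (c0=3, c1=4, c2=1)
[Jacobi] macro 6: S0 reads c1=4 → after 2×micro: 3; S1 reads c0=3 → after 3×micro: 4; S2 reads c2=1 → after 1×micro: 1 ⇒ (c0=3, c1=4, c2=1)
[Jacobi] macro 7: S0 reads c1=4 → after 2×micro: 3; S1 reads c0=3 → after 3×micro: 4; S2 reads c2=1 → after 1×micro: 1 ⇒ (c0=3, c1=4, c2=1)
[Jacobi] macro 8: S0 reads c1=4 → after 2×micro: 3; S1 reads c0=3 → after 3×micro: 4; S2 reads c2=1 → after 1×micro: 1 ⇒ (c0=3, c1=4, c2=1)
[Gauss-Seidel] macro 1: S0 reads c1=4 → after 2×micro: 3; S1 reads c0=3 → after 3×micro: 4; S2 reads c2=1 → after 1×micro: 1 ⇒ (c0=3, c1=4, c2=1)
[Gauss-Seidel] macro 2: S0 reads c1=4 → after 2×micro: 3; S1 reads c0=3 → after 3×micro: 4; S2 reads c2=1 → after 1×micro: 1 ⇒ (c0=3, c1=4, c2=1)
[Gauss-Seidel] macro 3: S0 reads c1=4 → after 2×micro: 3; S1 reads c0=3 → after 3×micro: 4; S2 reads c2=1 → after 1×micro: 1 ⇒ (c0=3, c1=4, c2=1)
[Gauss-Seidel] macro 4: S0 reads c1=4 → after 2×micro: 3; S1 reads c0=3 → after 3×micro: 4; S2 reads c2=1 → after 1×micro: 1 ⇒ (c0=3, c1=4, c2=1)
[Gauss-Seidel] macro 5: S0 reads c1=4 → after 2×micro: 3; S1 reads c0=3 → after 3×micro: 4; S2 reads c2=1 → after 1×micro: 1 ⇒ (c0=3, c1=4, c2=1)
[Gauss-Seidel] macro 6: S0 reads c1=4 → after 2×micro: 3; S1 reads c0=3 → after 3×micro: 4; S2 reads c2=1 → after 1×micro: 1 ⇒ (c0=3, c1=4, c2=1)
[Gauss-Seidel] macro 7: S0 reads c1=4 → after 2×micro: 3; S1 reads c0=3 → after 3×micro: 4; S2 reads c2=1 → after 1×micro: 1 ⇒ (c0=3, c1=4, c2=1)
[Gauss-Seidel] macro 8: S0 reads c1=4 → after 2×micro: 3; S1 reads c0=3 → after 3×micro: 4; S2 reads c2=1 → after 1×micro: 1 ⇒ (c0=3, c1=4, c2=1)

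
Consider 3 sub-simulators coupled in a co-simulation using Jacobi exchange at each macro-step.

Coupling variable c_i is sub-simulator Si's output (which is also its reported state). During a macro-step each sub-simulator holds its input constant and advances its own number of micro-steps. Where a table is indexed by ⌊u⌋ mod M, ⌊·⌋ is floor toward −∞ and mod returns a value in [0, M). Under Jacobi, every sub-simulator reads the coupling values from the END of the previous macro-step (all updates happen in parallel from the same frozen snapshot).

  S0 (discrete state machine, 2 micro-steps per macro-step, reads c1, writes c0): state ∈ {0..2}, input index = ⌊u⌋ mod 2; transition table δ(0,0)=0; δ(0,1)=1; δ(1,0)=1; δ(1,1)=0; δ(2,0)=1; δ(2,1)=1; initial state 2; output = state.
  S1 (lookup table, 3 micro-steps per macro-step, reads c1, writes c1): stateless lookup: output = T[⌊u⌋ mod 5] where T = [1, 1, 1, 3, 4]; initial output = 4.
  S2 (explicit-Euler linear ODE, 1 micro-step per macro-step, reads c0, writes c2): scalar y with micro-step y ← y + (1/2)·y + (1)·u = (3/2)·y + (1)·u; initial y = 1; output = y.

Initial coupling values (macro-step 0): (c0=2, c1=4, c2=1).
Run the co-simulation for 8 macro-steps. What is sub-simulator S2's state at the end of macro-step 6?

macro 1: S0 reads c1=4 → after 2×micro: 1; S1 reads c1=4 → after 3×micro: 4; S2 reads c0=2 → after 1×micro: 7/2 ⇒ (c0=1, c1=4, c2=7/2)
macro 2: S0 reads c1=4 → after 2×micro: 1; S1 reads c1=4 → after 3×micro: 4; S2 reads c0=1 → after 1×micro: 25/4 ⇒ (c0=1, c1=4, c2=25/4)
macro 3: S0 reads c1=4 → after 2×micro: 1; S1 reads c1=4 → after 3×micro: 4; S2 reads c0=1 → after 1×micro: 83/8 ⇒ (c0=1, c1=4, c2=83/8)
macro 4: S0 reads c1=4 → after 2×micro: 1; S1 reads c1=4 → after 3×micro: 4; S2 reads c0=1 → after 1×micro: 265/16 ⇒ (c0=1, c1=4, c2=265/16)
macro 5: S0 reads c1=4 → after 2×micro: 1; S1 reads c1=4 → after 3×micro: 4; S2 reads c0=1 → after 1×micro: 827/32 ⇒ (c0=1, c1=4, c2=827/32)
macro 6: S0 reads c1=4 → after 2×micro: 1; S1 reads c1=4 → after 3×micro: 4; S2 reads c0=1 → after 1×micro: 2545/64 ⇒ (c0=1, c1=4, c2=2545/64)
macro 7: S0 reads c1=4 → after 2×micro: 1; S1 reads c1=4 → after 3×micro: 4; S2 reads c0=1 → after 1×micro: 7763/128 ⇒ (c0=1, c1=4, c2=7763/128)
macro 8: S0 reads c1=4 → after 2×micro: 1; S1 reads c1=4 → after 3×micro: 4; S2 reads c0=1 → after 1×micro: 23545/256 ⇒ (c0=1, c1=4, c2=23545/256)

S2 state at macro-step 6 = 2545/64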